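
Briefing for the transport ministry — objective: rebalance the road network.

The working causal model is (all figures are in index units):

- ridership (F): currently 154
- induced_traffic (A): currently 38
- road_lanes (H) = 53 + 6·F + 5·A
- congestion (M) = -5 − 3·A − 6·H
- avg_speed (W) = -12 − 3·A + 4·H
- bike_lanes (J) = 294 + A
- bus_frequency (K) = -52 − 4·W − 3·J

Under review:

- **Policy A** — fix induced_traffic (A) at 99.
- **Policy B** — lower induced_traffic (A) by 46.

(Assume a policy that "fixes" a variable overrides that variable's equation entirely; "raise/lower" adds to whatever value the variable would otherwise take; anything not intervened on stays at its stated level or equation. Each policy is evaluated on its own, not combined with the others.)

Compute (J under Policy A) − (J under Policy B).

107

Policy A (A := 99):
  A = 99
  J = 294 + 99 = 393
Policy B (A − 46):
  A = 38 − 46 = -8
  J = 294 + (-8) = 286
J: 393 − 286 = 107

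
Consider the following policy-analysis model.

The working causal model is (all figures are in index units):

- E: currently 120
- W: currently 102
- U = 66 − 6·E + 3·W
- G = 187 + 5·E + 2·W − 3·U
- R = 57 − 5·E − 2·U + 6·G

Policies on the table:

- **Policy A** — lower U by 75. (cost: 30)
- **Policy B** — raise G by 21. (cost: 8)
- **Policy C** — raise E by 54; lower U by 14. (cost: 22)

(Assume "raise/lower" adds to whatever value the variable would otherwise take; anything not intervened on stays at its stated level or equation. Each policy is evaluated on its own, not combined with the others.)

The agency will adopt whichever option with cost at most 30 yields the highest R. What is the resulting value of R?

20473

Policy A (U − 75):
  E = 120
  W = 102
  U = 66 − 6·120 + 3·102 (−75 from intervention) = -423
  G = 187 + 5·120 + 2·102 − 3·(-423) = 2260
  R = 57 − 5·120 − 2·(-423) + 6·2260 = 13863
Policy B (G + 21):
  E = 120
  W = 102
  U = 66 − 6·120 + 3·102 = -348
  G = 187 + 5·120 + 2·102 − 3·(-348) (+21 from intervention) = 2056
  R = 57 − 5·120 − 2·(-348) + 6·2056 = 12489
Policy C (E + 54, U − 14):
  E = 120 + 54 = 174
  W = 102
  U = 66 − 6·174 + 3·102 (−14 from intervention) = -686
  G = 187 + 5·174 + 2·102 − 3·(-686) = 3319
  R = 57 − 5·174 − 2·(-686) + 6·3319 = 20473
Comparing — Policy A: R=13863, Policy B: R=12489, Policy C: R=20473. Highest is 20473 (Policy C).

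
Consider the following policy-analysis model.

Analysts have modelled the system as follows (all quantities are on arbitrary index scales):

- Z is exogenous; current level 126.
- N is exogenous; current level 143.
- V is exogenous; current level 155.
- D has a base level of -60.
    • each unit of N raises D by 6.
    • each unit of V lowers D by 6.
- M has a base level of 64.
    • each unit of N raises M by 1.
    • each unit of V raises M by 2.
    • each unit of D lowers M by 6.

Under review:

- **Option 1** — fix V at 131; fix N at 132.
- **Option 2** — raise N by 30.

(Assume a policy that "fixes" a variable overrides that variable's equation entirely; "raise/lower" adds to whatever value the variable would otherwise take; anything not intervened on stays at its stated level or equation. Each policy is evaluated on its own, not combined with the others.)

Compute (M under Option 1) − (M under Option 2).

523

Option 1 (V := 131, N := 132):
  N = 132
  V = 131
  D = -60 + 6·132 − 6·131 = -54
  M = 64 + 132 + 2·131 − 6·(-54) = 782
Option 2 (N + 30):
  N = 143 + 30 = 173
  V = 155
  D = -60 + 6·173 − 6·155 = 48
  M = 64 + 173 + 2·155 − 6·48 = 259
M: 782 − 259 = 523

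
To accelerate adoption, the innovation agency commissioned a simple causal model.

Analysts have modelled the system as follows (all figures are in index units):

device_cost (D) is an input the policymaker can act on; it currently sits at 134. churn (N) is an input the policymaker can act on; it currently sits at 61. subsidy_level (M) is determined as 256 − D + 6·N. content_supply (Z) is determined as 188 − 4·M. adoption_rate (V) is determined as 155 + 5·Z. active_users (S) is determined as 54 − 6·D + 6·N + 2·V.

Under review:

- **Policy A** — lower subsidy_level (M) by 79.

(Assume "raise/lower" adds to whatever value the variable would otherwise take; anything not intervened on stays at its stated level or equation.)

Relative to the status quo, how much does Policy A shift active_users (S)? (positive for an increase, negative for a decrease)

Baseline:
  D = 134
  N = 61
  M = 256 − 134 + 6·61 = 488
  Z = 188 − 4·488 = -1764
  V = 155 + 5·(-1764) = -8665
  S = 54 − 6·134 + 6·61 + 2·(-8665) = -17714
Policy A (M − 79):
  D = 134
  N = 61
  M = 256 − 134 + 6·61 (−79 from intervention) = 409
  Z = 188 − 4·409 = -1448
  V = 155 + 5·(-1448) = -7085
  S = 54 − 6·134 + 6·61 + 2·(-7085) = -14554
Change in S: -14554 − (-17714) = 3160

3160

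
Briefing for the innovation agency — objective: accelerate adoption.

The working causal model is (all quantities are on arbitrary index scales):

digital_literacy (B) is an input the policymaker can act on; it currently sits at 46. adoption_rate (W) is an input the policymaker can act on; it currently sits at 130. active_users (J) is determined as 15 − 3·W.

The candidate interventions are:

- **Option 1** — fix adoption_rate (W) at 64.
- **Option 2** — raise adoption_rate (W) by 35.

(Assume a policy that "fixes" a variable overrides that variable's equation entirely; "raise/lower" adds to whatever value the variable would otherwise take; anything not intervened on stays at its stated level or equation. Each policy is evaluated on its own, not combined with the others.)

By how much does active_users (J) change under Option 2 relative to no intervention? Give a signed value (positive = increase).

-105

Baseline:
  W = 130
  J = 15 − 3·130 = -375
Option 2 (W + 35):
  W = 130 + 35 = 165
  J = 15 − 3·165 = -480
Change in J: -480 − (-375) = -105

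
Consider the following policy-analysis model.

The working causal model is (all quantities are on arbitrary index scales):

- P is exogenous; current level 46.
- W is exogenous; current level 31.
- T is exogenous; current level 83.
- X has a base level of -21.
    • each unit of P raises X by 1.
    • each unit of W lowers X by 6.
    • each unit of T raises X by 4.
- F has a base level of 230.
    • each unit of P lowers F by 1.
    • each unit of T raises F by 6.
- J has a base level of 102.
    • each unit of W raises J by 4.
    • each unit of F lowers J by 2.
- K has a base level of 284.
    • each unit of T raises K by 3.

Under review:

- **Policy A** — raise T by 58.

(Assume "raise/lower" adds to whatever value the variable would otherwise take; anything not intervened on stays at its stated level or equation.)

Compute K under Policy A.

Policy A (T + 58):
  T = 83 + 58 = 141
  K = 284 + 3·141 = 707

707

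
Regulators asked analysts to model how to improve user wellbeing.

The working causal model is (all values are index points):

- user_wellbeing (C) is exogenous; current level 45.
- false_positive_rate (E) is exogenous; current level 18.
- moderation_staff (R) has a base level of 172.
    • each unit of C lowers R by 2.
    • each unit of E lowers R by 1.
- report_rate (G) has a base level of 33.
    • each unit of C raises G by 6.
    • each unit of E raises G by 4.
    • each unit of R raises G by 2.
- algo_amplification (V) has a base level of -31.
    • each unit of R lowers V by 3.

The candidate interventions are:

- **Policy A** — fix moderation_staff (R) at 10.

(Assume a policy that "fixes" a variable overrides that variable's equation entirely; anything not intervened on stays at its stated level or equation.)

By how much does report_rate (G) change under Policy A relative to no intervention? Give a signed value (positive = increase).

Baseline:
  C = 45
  E = 18
  R = 172 − 2·45 − 18 = 64
  G = 33 + 6·45 + 4·18 + 2·64 = 503
Policy A (R := 10):
  C = 45
  E = 18
  R = 10
  G = 33 + 6·45 + 4·18 + 2·10 = 395
Change in G: 395 − 503 = -108

-108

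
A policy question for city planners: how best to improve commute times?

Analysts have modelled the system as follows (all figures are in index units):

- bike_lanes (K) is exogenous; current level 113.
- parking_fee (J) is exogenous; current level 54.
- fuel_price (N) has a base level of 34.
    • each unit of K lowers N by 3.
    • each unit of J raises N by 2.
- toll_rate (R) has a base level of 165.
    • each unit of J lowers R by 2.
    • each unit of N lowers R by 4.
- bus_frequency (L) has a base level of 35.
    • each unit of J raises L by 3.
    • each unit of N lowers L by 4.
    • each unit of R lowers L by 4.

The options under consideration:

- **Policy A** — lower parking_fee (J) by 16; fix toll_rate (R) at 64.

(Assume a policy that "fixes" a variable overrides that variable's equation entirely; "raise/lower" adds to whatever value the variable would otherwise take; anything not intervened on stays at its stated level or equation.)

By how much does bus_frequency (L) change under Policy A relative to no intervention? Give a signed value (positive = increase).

3204

Baseline:
  K = 113
  J = 54
  N = 34 − 3·113 + 2·54 = -197
  R = 165 − 2·54 − 4·(-197) = 845
  L = 35 + 3·54 − 4·(-197) − 4·845 = -2395
Policy A (J − 16, R := 64):
  K = 113
  J = 54 − 16 = 38
  N = 34 − 3·113 + 2·38 = -229
  R = 64
  L = 35 + 3·38 − 4·(-229) − 4·64 = 809
Change in L: 809 − (-2395) = 3204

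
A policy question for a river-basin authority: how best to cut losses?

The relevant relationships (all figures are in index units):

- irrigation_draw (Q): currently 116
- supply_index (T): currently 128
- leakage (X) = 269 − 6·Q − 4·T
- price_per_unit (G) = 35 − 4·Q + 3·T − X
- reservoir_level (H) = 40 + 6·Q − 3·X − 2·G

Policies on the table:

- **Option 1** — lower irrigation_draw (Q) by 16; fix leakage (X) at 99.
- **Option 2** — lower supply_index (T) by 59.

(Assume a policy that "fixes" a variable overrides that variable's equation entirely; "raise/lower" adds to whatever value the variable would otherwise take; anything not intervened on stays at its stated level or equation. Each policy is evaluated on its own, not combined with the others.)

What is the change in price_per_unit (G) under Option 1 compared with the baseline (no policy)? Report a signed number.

-974

Baseline:
  Q = 116
  T = 128
  X = 269 − 6·116 − 4·128 = -939
  G = 35 − 4·116 + 3·128 − (-939) = 894
Option 1 (Q − 16, X := 99):
  Q = 116 − 16 = 100
  T = 128
  X = 99
  G = 35 − 4·100 + 3·128 − 99 = -80
Change in G: -80 − 894 = -974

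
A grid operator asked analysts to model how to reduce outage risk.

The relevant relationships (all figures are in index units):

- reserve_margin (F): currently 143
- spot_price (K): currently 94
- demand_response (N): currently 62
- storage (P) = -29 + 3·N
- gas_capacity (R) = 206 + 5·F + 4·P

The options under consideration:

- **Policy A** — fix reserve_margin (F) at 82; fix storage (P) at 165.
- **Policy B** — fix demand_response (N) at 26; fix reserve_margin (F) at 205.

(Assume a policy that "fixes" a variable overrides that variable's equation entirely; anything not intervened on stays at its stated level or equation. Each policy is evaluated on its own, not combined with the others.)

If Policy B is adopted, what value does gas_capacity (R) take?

1427

Policy B (N := 26, F := 205):
  F = 205
  N = 26
  P = -29 + 3·26 = 49
  R = 206 + 5·205 + 4·49 = 1427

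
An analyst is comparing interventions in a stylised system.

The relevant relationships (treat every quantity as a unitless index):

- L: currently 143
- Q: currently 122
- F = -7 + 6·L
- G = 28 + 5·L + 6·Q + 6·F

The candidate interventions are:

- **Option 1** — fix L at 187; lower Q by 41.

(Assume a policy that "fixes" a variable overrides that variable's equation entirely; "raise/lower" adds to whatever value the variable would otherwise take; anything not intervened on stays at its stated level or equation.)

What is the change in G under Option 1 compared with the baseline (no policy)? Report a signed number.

1558

Baseline:
  L = 143
  Q = 122
  F = -7 + 6·143 = 851
  G = 28 + 5·143 + 6·122 + 6·851 = 6581
Option 1 (L := 187, Q − 41):
  L = 187
  Q = 122 − 41 = 81
  F = -7 + 6·187 = 1115
  G = 28 + 5·187 + 6·81 + 6·1115 = 8139
Change in G: 8139 − 6581 = 1558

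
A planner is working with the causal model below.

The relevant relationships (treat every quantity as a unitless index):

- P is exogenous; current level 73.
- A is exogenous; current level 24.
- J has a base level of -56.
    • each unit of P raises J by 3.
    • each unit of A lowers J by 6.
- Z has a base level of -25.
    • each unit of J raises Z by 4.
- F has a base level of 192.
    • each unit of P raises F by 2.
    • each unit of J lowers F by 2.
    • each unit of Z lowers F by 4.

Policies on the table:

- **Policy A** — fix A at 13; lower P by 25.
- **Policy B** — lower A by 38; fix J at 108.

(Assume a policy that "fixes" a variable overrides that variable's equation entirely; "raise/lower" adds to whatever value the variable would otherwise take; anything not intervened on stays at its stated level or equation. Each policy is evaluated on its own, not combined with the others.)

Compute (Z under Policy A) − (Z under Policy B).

-392

Policy A (A := 13, P − 25):
  P = 73 − 25 = 48
  A = 13
  J = -56 + 3·48 − 6·13 = 10
  Z = -25 + 4·10 = 15
Policy B (A − 38, J := 108):
  P = 73
  A = 24 − 38 = -14
  J = 108
  Z = -25 + 4·108 = 407
Z: 15 − 407 = -392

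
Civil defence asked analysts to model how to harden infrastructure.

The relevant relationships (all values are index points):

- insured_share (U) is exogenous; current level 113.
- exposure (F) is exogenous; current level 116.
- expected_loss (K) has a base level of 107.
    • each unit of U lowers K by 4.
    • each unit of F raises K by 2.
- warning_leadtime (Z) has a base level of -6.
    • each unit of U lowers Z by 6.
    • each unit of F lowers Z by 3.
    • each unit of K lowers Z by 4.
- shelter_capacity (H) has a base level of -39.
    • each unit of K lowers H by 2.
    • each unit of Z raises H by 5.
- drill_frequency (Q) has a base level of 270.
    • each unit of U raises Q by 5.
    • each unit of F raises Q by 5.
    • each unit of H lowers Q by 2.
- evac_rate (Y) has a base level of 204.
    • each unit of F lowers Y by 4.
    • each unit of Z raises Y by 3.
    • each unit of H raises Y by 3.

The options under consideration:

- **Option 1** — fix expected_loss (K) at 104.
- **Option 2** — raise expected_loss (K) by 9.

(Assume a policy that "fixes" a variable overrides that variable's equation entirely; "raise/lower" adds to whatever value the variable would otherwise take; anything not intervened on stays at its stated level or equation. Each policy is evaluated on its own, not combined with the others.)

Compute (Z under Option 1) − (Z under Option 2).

-832

Option 1 (K := 104):
  U = 113
  F = 116
  K = 104
  Z = -6 − 6·113 − 3·116 − 4·104 = -1448
Option 2 (K + 9):
  U = 113
  F = 116
  K = 107 − 4·113 + 2·116 (+9 from intervention) = -104
  Z = -6 − 6·113 − 3·116 − 4·(-104) = -616
Z: -1448 − (-616) = -832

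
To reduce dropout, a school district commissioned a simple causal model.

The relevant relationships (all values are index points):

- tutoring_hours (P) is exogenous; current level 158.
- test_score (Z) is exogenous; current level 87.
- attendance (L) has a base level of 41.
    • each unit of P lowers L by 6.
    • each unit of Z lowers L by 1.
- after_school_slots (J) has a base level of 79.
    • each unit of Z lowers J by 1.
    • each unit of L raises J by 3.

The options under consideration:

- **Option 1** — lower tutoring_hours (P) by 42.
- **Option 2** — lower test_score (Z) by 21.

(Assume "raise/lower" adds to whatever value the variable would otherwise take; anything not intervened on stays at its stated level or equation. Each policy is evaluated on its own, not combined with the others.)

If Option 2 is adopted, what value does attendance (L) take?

-973

Option 2 (Z − 21):
  P = 158
  Z = 87 − 21 = 66
  L = 41 − 6·158 − 66 = -973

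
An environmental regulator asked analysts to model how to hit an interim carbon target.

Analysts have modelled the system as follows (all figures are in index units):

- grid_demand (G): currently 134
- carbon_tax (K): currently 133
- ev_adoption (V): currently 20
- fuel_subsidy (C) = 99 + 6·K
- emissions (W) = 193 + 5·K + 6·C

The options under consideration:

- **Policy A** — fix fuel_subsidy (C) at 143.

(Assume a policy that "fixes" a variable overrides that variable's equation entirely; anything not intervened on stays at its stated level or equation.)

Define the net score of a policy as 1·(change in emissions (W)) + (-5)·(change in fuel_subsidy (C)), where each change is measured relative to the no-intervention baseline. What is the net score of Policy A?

-754

Baseline:
  K = 133
  C = 99 + 6·133 = 897
  W = 193 + 5·133 + 6·897 = 6240
Policy A (C := 143):
  K = 133
  C = 143
  W = 193 + 5·133 + 6·143 = 1716
ΔW = 1716 − 6240 = -4524; ΔC = 143 − 897 = -754
Score = 1·(-4524) + (-5)·(-754) = -754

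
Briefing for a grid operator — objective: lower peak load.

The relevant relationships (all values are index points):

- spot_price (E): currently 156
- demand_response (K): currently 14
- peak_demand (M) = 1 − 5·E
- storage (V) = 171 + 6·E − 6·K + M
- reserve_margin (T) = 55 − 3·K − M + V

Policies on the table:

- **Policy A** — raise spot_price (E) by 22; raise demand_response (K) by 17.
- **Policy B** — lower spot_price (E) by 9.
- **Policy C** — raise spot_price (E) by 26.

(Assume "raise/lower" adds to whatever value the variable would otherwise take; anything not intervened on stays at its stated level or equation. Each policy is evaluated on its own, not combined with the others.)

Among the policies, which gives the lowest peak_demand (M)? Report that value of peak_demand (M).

-909

Policy A (E + 22, K + 17):
  E = 156 + 22 = 178
  M = 1 − 5·178 = -889
Policy B (E − 9):
  E = 156 − 9 = 147
  M = 1 − 5·147 = -734
Policy C (E + 26):
  E = 156 + 26 = 182
  M = 1 − 5·182 = -909
Comparing — Policy A: M=-889, Policy B: M=-734, Policy C: M=-909. Lowest is -909 (Policy C).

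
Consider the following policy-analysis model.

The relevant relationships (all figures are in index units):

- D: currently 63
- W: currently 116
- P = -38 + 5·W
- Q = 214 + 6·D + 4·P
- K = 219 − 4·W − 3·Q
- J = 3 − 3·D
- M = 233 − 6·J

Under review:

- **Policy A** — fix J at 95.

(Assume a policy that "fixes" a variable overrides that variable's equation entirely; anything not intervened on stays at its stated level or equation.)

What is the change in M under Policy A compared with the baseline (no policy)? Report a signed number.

Baseline:
  D = 63
  J = 3 − 3·63 = -186
  M = 233 − 6·(-186) = 1349
Policy A (J := 95):
  D = 63
  J = 95
  M = 233 − 6·95 = -337
Change in M: -337 − 1349 = -1686

-1686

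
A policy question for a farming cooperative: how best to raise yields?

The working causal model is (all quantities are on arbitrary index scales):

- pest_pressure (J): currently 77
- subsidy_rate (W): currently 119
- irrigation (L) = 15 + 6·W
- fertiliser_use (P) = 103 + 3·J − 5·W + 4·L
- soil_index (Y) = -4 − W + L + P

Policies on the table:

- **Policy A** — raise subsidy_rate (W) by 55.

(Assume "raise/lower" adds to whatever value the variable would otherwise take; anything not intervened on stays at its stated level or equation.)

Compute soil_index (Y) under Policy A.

4581

Policy A (W + 55):
  J = 77
  W = 119 + 55 = 174
  L = 15 + 6·174 = 1059
  P = 103 + 3·77 − 5·174 + 4·1059 = 3700
  Y = -4 − 174 + 1059 + 3700 = 4581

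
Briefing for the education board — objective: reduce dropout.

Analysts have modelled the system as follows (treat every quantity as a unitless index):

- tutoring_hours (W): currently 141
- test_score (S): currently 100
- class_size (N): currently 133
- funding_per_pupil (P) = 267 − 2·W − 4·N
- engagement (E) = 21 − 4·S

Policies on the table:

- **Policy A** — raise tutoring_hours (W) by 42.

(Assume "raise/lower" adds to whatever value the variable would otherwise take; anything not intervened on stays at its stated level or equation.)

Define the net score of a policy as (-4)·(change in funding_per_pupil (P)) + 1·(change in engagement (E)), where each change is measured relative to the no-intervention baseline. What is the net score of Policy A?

Baseline:
  W = 141
  S = 100
  N = 133
  P = 267 − 2·141 − 4·133 = -547
  E = 21 − 4·100 = -379
Policy A (W + 42):
  W = 141 + 42 = 183
  S = 100
  N = 133
  P = 267 − 2·183 − 4·133 = -631
  E = 21 − 4·100 = -379
ΔP = -631 − (-547) = -84; ΔE = -379 − (-379) = 0
Score = (-4)·(-84) + 1·0 = 336

336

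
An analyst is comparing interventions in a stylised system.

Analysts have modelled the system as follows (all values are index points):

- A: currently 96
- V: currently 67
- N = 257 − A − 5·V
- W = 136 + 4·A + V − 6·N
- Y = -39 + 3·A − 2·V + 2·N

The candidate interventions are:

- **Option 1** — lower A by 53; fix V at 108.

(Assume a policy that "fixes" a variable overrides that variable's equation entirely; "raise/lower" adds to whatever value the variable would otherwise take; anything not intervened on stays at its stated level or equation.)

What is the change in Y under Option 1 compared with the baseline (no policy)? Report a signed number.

Baseline:
  A = 96
  V = 67
  N = 257 − 96 − 5·67 = -174
  Y = -39 + 3·96 − 2·67 + 2·(-174) = -233
Option 1 (A − 53, V := 108):
  A = 96 − 53 = 43
  V = 108
  N = 257 − 43 − 5·108 = -326
  Y = -39 + 3·43 − 2·108 + 2·(-326) = -778
Change in Y: -778 − (-233) = -545

-545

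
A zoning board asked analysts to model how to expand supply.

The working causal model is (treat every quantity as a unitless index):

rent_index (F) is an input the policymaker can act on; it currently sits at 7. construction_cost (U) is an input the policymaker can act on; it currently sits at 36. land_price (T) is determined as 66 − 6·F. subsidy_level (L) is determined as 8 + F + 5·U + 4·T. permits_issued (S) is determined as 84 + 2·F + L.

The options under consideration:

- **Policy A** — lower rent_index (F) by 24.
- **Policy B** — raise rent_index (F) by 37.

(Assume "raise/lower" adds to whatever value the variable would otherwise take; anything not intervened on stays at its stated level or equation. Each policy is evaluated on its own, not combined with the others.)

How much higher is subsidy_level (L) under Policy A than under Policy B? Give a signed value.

Policy A (F − 24):
  F = 7 − 24 = -17
  U = 36
  T = 66 − 6·(-17) = 168
  L = 8 + (-17) + 5·36 + 4·168 = 843
Policy B (F + 37):
  F = 7 + 37 = 44
  U = 36
  T = 66 − 6·44 = -198
  L = 8 + 44 + 5·36 + 4·(-198) = -560
L: 843 − (-560) = 1403

1403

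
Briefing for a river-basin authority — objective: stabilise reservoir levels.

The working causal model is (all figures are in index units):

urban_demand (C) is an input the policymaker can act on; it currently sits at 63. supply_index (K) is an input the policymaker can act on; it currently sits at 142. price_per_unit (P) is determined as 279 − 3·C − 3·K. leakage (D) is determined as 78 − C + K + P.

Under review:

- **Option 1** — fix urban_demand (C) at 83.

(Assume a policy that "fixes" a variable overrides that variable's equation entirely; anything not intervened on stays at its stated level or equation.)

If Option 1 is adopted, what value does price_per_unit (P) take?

-396

Option 1 (C := 83):
  C = 83
  K = 142
  P = 279 − 3·83 − 3·142 = -396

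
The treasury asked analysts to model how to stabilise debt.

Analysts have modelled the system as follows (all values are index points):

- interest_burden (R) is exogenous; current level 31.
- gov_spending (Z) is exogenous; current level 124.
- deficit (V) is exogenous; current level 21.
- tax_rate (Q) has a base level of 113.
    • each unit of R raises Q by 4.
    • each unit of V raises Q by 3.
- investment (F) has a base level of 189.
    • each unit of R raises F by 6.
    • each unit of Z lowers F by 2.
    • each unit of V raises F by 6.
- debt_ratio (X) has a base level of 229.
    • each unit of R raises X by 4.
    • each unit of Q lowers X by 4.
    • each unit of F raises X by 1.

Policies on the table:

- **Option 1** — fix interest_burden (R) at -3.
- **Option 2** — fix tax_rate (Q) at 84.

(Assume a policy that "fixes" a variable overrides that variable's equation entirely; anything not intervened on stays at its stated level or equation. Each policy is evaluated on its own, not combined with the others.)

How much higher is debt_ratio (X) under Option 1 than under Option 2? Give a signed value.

-660

Option 1 (R := -3):
  R = -3
  Z = 124
  V = 21
  Q = 113 + 4·(-3) + 3·21 = 164
  F = 189 + 6·(-3) − 2·124 + 6·21 = 49
  X = 229 + 4·(-3) − 4·164 + 49 = -390
Option 2 (Q := 84):
  R = 31
  Z = 124
  V = 21
  Q = 84
  F = 189 + 6·31 − 2·124 + 6·21 = 253
  X = 229 + 4·31 − 4·84 + 253 = 270
X: -390 − 270 = -660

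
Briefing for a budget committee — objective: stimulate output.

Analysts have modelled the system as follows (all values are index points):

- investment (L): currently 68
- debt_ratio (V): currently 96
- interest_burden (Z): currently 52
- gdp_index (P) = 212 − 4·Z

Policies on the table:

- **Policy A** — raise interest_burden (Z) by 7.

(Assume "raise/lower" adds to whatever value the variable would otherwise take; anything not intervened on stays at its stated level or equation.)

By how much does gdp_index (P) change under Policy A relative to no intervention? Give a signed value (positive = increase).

Baseline:
  Z = 52
  P = 212 − 4·52 = 4
Policy A (Z + 7):
  Z = 52 + 7 = 59
  P = 212 − 4·59 = -24
Change in P: -24 − 4 = -28

-28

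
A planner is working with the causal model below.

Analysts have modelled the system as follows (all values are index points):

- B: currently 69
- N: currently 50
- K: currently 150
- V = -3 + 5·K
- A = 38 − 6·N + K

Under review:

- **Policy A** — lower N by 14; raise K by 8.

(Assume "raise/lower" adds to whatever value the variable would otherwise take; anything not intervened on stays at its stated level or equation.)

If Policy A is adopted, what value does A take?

Policy A (N − 14, K + 8):
  N = 50 − 14 = 36
  K = 150 + 8 = 158
  A = 38 − 6·36 + 158 = -20

-20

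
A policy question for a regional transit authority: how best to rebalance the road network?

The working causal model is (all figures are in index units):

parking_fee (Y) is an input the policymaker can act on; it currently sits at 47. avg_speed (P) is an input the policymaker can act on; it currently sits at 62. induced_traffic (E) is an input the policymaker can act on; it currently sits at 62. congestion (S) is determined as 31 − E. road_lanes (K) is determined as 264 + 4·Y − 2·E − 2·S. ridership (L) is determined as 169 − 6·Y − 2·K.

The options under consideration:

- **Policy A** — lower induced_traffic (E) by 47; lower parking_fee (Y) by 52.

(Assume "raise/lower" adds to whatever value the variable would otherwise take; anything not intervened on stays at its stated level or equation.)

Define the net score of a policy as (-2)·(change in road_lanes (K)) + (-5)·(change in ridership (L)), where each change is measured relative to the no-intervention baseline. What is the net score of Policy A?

-3224

Baseline:
  Y = 47
  E = 62
  S = 31 − 62 = -31
  K = 264 + 4·47 − 2·62 − 2·(-31) = 390
  L = 169 − 6·47 − 2·390 = -893
Policy A (E − 47, Y − 52):
  Y = 47 − 52 = -5
  E = 62 − 47 = 15
  S = 31 − 15 = 16
  K = 264 + 4·(-5) − 2·15 − 2·16 = 182
  L = 169 − 6·(-5) − 2·182 = -165
ΔK = 182 − 390 = -208; ΔL = -165 − (-893) = 728
Score = (-2)·(-208) + (-5)·728 = -3224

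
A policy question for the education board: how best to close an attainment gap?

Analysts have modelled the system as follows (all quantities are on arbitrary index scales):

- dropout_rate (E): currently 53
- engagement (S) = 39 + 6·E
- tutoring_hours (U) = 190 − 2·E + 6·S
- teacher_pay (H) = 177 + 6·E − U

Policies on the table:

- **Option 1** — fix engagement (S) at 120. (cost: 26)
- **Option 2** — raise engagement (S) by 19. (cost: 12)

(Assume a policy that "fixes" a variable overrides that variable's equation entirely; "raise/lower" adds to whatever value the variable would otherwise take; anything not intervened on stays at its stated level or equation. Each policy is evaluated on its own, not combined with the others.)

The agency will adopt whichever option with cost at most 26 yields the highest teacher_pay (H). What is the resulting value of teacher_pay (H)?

-309

Option 1 (S := 120):
  E = 53
  S = 120
  U = 190 − 2·53 + 6·120 = 804
  H = 177 + 6·53 − 804 = -309
Option 2 (S + 19):
  E = 53
  S = 39 + 6·53 (+19 from intervention) = 376
  U = 190 − 2·53 + 6·376 = 2340
  H = 177 + 6·53 − 2340 = -1845
Comparing — Option 1: H=-309, Option 2: H=-1845. Highest is -309 (Option 1).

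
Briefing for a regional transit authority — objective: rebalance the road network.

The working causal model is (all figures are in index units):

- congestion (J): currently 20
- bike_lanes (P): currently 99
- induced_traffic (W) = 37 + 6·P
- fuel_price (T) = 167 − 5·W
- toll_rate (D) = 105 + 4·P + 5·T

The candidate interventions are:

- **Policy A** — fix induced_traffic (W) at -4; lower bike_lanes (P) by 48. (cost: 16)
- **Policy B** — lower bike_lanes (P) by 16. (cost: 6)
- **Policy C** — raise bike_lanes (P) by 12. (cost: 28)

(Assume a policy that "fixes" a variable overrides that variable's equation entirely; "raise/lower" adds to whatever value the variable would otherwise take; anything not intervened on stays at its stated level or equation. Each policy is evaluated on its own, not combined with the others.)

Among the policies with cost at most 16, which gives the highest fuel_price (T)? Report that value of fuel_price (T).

187

Policy A (W := -4, P − 48):
  P = 99 − 48 = 51
  W = -4
  T = 167 − 5·(-4) = 187
Policy B (P − 16):
  P = 99 − 16 = 83
  W = 37 + 6·83 = 535
  T = 167 − 5·535 = -2508
Comparing — Policy A: T=187, Policy B: T=-2508. Highest is 187 (Policy A).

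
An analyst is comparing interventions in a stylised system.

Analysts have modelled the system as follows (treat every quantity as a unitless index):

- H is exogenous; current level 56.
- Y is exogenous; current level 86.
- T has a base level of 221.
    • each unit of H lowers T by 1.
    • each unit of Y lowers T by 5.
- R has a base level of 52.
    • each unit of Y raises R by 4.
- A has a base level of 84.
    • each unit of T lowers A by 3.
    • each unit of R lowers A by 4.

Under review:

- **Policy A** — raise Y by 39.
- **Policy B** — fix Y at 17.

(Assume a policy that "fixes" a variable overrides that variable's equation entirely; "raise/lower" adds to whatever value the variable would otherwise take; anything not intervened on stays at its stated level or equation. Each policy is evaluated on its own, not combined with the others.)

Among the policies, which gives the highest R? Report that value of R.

552

Policy A (Y + 39):
  Y = 86 + 39 = 125
  R = 52 + 4·125 = 552
Policy B (Y := 17):
  Y = 17
  R = 52 + 4·17 = 120
Comparing — Policy A: R=552, Policy B: R=120. Highest is 552 (Policy A).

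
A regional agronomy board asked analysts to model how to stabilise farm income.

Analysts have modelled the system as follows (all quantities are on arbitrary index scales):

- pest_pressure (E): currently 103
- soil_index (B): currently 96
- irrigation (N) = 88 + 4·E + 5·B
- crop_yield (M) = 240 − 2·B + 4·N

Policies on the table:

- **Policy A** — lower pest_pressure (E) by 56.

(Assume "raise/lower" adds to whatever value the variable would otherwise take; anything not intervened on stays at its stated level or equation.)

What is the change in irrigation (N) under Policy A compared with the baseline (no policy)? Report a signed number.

-224

Baseline:
  E = 103
  B = 96
  N = 88 + 4·103 + 5·96 = 980
Policy A (E − 56):
  E = 103 − 56 = 47
  B = 96
  N = 88 + 4·47 + 5·96 = 756
Change in N: 756 − 980 = -224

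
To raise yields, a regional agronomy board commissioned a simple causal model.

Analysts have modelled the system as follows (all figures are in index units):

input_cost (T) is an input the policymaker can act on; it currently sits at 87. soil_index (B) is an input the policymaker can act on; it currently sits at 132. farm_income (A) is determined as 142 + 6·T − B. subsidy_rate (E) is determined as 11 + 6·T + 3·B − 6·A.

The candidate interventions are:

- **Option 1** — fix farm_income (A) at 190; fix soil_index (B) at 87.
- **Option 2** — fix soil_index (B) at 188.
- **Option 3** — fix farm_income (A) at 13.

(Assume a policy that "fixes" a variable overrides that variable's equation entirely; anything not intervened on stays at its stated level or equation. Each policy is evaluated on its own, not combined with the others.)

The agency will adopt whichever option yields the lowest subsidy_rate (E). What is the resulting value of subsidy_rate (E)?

Option 1 (A := 190, B := 87):
  T = 87
  B = 87
  A = 190
  E = 11 + 6·87 + 3·87 − 6·190 = -346
Option 2 (B := 188):
  T = 87
  B = 188
  A = 142 + 6·87 − 188 = 476
  E = 11 + 6·87 + 3·188 − 6·476 = -1759
Option 3 (A := 13):
  T = 87
  B = 132
  A = 13
  E = 11 + 6·87 + 3·132 − 6·13 = 851
Comparing — Option 1: E=-346, Option 2: E=-1759, Option 3: E=851. Lowest is -1759 (Option 2).

-1759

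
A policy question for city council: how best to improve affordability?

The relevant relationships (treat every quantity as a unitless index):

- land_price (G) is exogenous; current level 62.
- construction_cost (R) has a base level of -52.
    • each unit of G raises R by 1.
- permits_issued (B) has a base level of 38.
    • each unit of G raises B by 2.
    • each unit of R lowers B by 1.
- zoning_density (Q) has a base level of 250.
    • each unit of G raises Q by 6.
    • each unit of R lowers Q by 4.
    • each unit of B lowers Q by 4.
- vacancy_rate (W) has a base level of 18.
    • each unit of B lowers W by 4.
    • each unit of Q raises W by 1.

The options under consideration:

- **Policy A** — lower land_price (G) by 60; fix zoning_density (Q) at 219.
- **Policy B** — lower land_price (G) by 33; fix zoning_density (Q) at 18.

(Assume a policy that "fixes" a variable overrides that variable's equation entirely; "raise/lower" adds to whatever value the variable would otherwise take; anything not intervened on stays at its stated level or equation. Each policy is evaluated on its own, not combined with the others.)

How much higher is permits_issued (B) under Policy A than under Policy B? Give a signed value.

Policy A (G − 60, Q := 219):
  G = 62 − 60 = 2
  R = -52 + 2 = -50
  B = 38 + 2·2 − (-50) = 92
Policy B (G − 33, Q := 18):
  G = 62 − 33 = 29
  R = -52 + 29 = -23
  B = 38 + 2·29 − (-23) = 119
B: 92 − 119 = -27

-27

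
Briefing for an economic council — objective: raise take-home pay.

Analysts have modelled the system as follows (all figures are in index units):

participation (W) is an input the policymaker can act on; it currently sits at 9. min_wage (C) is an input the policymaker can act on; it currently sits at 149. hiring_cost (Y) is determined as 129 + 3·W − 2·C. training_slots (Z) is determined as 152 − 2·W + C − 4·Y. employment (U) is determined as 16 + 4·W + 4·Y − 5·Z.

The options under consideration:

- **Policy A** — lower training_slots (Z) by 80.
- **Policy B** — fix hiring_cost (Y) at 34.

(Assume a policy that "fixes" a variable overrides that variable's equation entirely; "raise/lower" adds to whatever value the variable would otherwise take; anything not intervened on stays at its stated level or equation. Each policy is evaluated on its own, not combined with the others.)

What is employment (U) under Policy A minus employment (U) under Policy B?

-3824

Policy A (Z − 80):
  W = 9
  C = 149
  Y = 129 + 3·9 − 2·149 = -142
  Z = 152 − 2·9 + 149 − 4·(-142) (−80 from intervention) = 771
  U = 16 + 4·9 + 4·(-142) − 5·771 = -4371
Policy B (Y := 34):
  W = 9
  C = 149
  Y = 34
  Z = 152 − 2·9 + 149 − 4·34 = 147
  U = 16 + 4·9 + 4·34 − 5·147 = -547
U: -4371 − (-547) = -3824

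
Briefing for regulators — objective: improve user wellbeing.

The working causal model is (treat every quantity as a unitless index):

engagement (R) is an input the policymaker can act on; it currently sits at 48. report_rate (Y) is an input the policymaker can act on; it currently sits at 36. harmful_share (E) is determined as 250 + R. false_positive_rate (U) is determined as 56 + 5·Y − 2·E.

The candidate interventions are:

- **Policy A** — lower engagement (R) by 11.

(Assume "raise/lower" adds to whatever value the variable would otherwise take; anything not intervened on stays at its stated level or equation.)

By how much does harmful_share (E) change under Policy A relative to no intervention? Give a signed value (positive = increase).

-11

Baseline:
  R = 48
  E = 250 + 48 = 298
Policy A (R − 11):
  R = 48 − 11 = 37
  E = 250 + 37 = 287
Change in E: 287 − 298 = -11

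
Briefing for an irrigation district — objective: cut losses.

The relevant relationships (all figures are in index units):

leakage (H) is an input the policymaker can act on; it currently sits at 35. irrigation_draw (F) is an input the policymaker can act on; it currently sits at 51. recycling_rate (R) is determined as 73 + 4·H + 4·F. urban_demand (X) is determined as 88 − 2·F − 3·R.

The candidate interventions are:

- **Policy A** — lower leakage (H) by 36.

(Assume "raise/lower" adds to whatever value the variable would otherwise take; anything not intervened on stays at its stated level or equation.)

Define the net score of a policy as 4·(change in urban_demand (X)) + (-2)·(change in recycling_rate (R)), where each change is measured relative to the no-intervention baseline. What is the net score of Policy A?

Baseline:
  H = 35
  F = 51
  R = 73 + 4·35 + 4·51 = 417
  X = 88 − 2·51 − 3·417 = -1265
Policy A (H − 36):
  H = 35 − 36 = -1
  F = 51
  R = 73 + 4·(-1) + 4·51 = 273
  X = 88 − 2·51 − 3·273 = -833
ΔX = -833 − (-1265) = 432; ΔR = 273 − 417 = -144
Score = 4·432 + (-2)·(-144) = 2016

2016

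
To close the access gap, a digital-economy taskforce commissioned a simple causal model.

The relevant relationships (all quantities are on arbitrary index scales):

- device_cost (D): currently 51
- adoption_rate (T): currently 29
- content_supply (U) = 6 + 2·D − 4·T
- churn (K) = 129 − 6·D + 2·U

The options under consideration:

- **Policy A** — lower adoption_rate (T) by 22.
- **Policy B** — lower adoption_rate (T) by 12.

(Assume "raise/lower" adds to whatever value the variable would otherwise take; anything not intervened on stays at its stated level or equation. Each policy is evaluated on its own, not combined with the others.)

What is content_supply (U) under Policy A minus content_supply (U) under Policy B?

40

Policy A (T − 22):
  D = 51
  T = 29 − 22 = 7
  U = 6 + 2·51 − 4·7 = 80
Policy B (T − 12):
  D = 51
  T = 29 − 12 = 17
  U = 6 + 2·51 − 4·17 = 40
U: 80 − 40 = 40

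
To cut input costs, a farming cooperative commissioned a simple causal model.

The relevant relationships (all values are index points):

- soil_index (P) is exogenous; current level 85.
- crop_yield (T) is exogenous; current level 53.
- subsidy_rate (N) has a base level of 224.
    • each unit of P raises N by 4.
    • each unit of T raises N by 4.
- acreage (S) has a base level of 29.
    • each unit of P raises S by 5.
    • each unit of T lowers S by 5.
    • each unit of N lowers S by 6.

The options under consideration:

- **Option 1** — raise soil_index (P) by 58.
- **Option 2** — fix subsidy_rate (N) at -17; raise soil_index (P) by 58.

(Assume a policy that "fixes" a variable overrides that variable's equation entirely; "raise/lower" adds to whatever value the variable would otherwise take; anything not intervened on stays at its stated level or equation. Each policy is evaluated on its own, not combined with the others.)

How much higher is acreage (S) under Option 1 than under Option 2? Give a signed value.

Option 1 (P + 58):
  P = 85 + 58 = 143
  T = 53
  N = 224 + 4·143 + 4·53 = 1008
  S = 29 + 5·143 − 5·53 − 6·1008 = -5569
Option 2 (N := -17, P + 58):
  P = 85 + 58 = 143
  T = 53
  N = -17
  S = 29 + 5·143 − 5·53 − 6·(-17) = 581
S: -5569 − 581 = -6150

-6150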